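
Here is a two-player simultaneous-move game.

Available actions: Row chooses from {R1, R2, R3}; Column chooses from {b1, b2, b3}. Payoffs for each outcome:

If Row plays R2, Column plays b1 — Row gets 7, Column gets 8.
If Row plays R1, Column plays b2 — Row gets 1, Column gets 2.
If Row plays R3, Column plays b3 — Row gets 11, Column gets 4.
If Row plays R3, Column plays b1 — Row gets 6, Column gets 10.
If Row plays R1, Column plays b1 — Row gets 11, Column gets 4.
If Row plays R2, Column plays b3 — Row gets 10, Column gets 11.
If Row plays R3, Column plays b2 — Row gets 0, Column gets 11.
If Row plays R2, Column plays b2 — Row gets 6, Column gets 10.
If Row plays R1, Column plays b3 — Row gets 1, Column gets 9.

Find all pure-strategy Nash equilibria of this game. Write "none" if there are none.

none

For each strategy profile, look for a profitable unilateral deviation.
(R1, b1): Column can switch to b3 (4 → 9). Not NE.
(R1, b2): Row can switch to R2 (1 → 6). Not NE.
(R1, b3): Row can switch to R2 (1 → 10). Not NE.
(R2, b1): Row can switch to R1 (7 → 11). Not NE.
(R2, b2): Column can switch to b3 (10 → 11). Not NE.
(R2, b3): Row can switch to R3 (10 → 11). Not NE.
(R3, b1): Row can switch to R1 (6 → 11). Not NE.
(R3, b2): Row can switch to R1 (0 → 1). Not NE.
(The remaining 1 profile has a profitable deviation by the same check.)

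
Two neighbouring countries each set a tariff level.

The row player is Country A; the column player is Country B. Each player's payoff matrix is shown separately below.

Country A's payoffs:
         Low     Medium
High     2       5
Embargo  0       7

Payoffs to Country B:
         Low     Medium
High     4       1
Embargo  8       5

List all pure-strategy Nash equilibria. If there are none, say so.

Pure NE: (High, Low)

For each player, find the best response to each opponent profile; mutual best responses are the pure NE.
Country A against Low: payoffs 2, 0 → best response High.
Country A against Medium: payoffs 5, 7 → best response Embargo.
Country B against High: payoffs 4, 1 → best response Low.
Country B against Embargo: payoffs 8, 5 → best response Low.
Mutual best responses: (High, Low).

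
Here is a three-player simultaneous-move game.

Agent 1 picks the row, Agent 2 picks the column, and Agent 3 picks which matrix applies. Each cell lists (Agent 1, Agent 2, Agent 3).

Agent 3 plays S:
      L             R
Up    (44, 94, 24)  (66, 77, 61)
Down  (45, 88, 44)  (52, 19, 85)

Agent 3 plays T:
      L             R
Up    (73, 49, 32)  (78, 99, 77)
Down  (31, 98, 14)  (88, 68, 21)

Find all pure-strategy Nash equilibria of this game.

For each player, find the best response to each opponent profile; mutual best responses are the pure NE.
Agent 1 against (L, S): payoffs 44, 45 → best response Down.
Agent 1 against (L, T): payoffs 73, 31 → best response Up.
Agent 1 against (R, S): payoffs 66, 52 → best response Up.
Agent 1 against (R, T): payoffs 78, 88 → best response Down.
Agent 2 against (Up, S): payoffs 94, 77 → best response L.
Agent 2 against (Up, T): payoffs 49, 99 → best response R.
Agent 2 against (Down, S): payoffs 88, 19 → best response L.
Agent 2 against (Down, T): payoffs 98, 68 → best response L.
Agent 3 against (Up, L): payoffs 24, 32 → best response T.
Agent 3 against (Up, R): payoffs 61, 77 → best response T.
Agent 3 against (Down, L): payoffs 44, 14 → best response S.
Agent 3 against (Down, R): payoffs 85, 21 → best response S.
Mutual best responses: (Down, L, S).

Pure NE: (Down, L, S)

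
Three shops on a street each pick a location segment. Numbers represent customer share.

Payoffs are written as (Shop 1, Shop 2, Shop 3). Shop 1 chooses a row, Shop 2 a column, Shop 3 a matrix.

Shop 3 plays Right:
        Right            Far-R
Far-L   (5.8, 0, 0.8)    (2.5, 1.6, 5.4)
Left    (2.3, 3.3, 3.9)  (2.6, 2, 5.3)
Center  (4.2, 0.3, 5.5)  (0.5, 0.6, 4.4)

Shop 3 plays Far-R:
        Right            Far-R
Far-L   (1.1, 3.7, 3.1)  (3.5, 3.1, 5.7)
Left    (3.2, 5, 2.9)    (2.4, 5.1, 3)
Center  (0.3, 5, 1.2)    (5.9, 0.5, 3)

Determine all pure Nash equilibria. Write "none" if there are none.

Shop 1 against (Right, Right): payoffs 5.8, 2.3, 4.2 → best response Far-L.
Shop 1 against (Right, Far-R): payoffs 1.1, 3.2, 0.3 → best response Left.
Shop 1 against (Far-R, Right): payoffs 2.5, 2.6, 0.5 → best response Left.
Shop 1 against (Far-R, Far-R): payoffs 3.5, 2.4, 5.9 → best response Center.
Shop 2 against (Far-L, Right): payoffs 0, 1.6 → best response Far-R.
Shop 2 against (Far-L, Far-R): payoffs 3.7, 3.1 → best response Right.
Shop 2 against (Left, Right): payoffs 3.3, 2 → best response Right.
Shop 2 against (Left, Far-R): payoffs 5, 5.1 → best response Far-R.
Shop 2 against (Center, Right): payoffs 0.3, 0.6 → best response Far-R.
Shop 2 against (Center, Far-R): payoffs 5, 0.5 → best response Right.
Shop 3 against (Far-L, Right): payoffs 0.8, 3.1 → best response Far-R.
Shop 3 against (Far-L, Far-R): payoffs 5.4, 5.7 → best response Far-R.
Shop 3 against (Left, Right): payoffs 3.9, 2.9 → best response Right.
Shop 3 against (Left, Far-R): payoffs 5.3, 3 → best response Right.
Shop 3 against (Center, Right): payoffs 5.5, 1.2 → best response Right.
Shop 3 against (Center, Far-R): payoffs 4.4, 3 → best response Right.
No profile is a mutual best response for all players.

No pure-strategy Nash equilibrium.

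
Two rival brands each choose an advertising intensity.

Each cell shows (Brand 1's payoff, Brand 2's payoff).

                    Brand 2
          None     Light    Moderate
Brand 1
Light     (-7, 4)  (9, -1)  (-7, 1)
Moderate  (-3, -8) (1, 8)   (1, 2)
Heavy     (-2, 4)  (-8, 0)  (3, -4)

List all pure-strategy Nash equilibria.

The unique pure-strategy Nash equilibrium is (Heavy, None).

(Light, None): Brand 1 can switch to Moderate (-7 → -3). Not NE.
(Light, Light): Brand 2 can switch to None (-1 → 4). Not NE.
(Light, Moderate): Brand 1 can switch to Moderate (-7 → 1). Not NE.
(Moderate, None): Brand 1 can switch to Heavy (-3 → -2). Not NE.
(Moderate, Light): Brand 1 can switch to Light (1 → 9). Not NE.
(Moderate, Moderate): Brand 1 can switch to Heavy (1 → 3). Not NE.
(Heavy, None): Brand 1 gets -2, best alternative -3; Brand 2 gets 4, best alternative 0. No profitable deviation — NE.
(The remaining 2 profiles each have a profitable deviation by the same check.)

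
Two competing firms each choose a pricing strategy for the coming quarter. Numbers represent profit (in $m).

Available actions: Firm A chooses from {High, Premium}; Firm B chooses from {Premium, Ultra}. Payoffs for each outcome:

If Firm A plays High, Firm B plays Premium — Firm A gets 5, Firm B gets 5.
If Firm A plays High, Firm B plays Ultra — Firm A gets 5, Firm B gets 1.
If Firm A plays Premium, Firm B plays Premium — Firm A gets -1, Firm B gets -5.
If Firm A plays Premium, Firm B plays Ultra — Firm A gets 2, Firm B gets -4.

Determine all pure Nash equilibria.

For each strategy profile, look for a profitable unilateral deviation.
(High, Premium): Firm A gets 5, best alternative -1; Firm B gets 5, best alternative 1. No profitable deviation — NE.
(High, Ultra): Firm B can switch to Premium (1 → 5). Not NE.
(Premium, Premium): Firm A can switch to High (-1 → 5). Not NE.
(Premium, Ultra): Firm A can switch to High (2 → 5). Not NE.

(High, Premium)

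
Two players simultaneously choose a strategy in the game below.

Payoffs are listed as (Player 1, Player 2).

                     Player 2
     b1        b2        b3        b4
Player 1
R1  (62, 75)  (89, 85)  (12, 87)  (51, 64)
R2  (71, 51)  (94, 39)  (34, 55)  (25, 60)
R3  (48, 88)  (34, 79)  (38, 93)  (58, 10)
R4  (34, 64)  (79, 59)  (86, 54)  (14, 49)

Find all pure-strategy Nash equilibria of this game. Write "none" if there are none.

No pure-strategy Nash equilibrium.

For each strategy profile, look for a profitable unilateral deviation.
(R1, b1): Player 1 can switch to R2 (62 → 71). Not NE.
(R1, b2): Player 1 can switch to R2 (89 → 94). Not NE.
(R1, b3): Player 1 can switch to R2 (12 → 34). Not NE.
(R1, b4): Player 1 can switch to R3 (51 → 58). Not NE.
(R2, b1): Player 2 can switch to b3 (51 → 55). Not NE.
(R2, b2): Player 2 can switch to b1 (39 → 51). Not NE.
(The remaining 10 profiles each have a profitable deviation by the same check.)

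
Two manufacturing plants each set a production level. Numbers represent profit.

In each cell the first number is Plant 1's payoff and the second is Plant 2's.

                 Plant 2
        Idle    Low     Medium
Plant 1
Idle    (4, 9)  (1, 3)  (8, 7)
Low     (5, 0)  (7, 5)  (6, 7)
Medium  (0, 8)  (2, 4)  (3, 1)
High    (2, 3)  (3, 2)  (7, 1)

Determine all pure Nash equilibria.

none

Plant 1 against Idle: payoffs 4, 5, 0, 2 → best response Low.
Plant 1 against Low: payoffs 1, 7, 2, 3 → best response Low.
Plant 1 against Medium: payoffs 8, 6, 3, 7 → best response Idle.
Plant 2 against Idle: payoffs 9, 3, 7 → best response Idle.
Plant 2 against Low: payoffs 0, 5, 7 → best response Medium.
Plant 2 against Medium: payoffs 8, 4, 1 → best response Idle.
Plant 2 against High: payoffs 3, 2, 1 → best response Idle.
No profile is a mutual best response for all players.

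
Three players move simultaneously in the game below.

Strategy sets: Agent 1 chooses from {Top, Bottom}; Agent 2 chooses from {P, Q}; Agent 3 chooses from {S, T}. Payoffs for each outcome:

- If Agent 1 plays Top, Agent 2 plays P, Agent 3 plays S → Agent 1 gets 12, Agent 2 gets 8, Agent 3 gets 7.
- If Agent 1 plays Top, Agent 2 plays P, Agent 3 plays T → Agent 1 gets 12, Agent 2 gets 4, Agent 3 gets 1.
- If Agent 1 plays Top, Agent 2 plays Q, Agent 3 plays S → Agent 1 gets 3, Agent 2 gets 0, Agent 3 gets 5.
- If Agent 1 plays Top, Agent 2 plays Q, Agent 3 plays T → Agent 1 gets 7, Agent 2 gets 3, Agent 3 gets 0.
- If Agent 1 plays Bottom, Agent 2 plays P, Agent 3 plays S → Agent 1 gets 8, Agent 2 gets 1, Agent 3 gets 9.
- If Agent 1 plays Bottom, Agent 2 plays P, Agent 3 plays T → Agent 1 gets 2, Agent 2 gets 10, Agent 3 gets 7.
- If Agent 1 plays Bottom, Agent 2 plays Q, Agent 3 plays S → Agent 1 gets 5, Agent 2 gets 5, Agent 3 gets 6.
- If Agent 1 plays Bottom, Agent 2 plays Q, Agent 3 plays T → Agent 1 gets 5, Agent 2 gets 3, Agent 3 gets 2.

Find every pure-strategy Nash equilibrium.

Pure-strategy Nash equilibria: (Top, P, S), (Bottom, Q, S)

Agent 1 against (P, S): payoffs 12, 8 → best response Top.
Agent 1 against (P, T): payoffs 12, 2 → best response Top.
Agent 1 against (Q, S): payoffs 3, 5 → best response Bottom.
Agent 1 against (Q, T): payoffs 7, 5 → best response Top.
Agent 2 against (Top, S): payoffs 8, 0 → best response P.
Agent 2 against (Top, T): payoffs 4, 3 → best response P.
Agent 2 against (Bottom, S): payoffs 1, 5 → best response Q.
Agent 2 against (Bottom, T): payoffs 10, 3 → best response P.
Agent 3 against (Top, P): payoffs 7, 1 → best response S.
Agent 3 against (Top, Q): payoffs 5, 0 → best response S.
Agent 3 against (Bottom, P): payoffs 9, 7 → best response S.
Agent 3 against (Bottom, Q): payoffs 6, 2 → best response S.
Mutual best responses: (Top, P, S); (Bottom, Q, S).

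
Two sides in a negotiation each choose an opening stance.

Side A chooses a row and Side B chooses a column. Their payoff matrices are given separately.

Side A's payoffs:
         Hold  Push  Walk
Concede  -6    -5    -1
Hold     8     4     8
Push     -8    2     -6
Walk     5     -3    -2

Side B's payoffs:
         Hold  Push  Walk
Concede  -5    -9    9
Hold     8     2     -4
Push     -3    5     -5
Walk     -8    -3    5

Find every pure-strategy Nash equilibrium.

For each strategy profile, look for a profitable unilateral deviation.
(Concede, Hold): Side A can switch to Hold (-6 → 8). Not NE.
(Concede, Push): Side A can switch to Hold (-5 → 4). Not NE.
(Concede, Walk): Side A can switch to Hold (-1 → 8). Not NE.
(Hold, Hold): Side A gets 8, best alternative 5; Side B gets 8, best alternative 2. No profitable deviation — NE.
(Hold, Push): Side B can switch to Hold (2 → 8). Not NE.
(Hold, Walk): Side B can switch to Hold (-4 → 8). Not NE.
(Push, Hold): Side A can switch to Concede (-8 → -6). Not NE.
(Push, Push): Side A can switch to Hold (2 → 4). Not NE.
(Push, Walk): Side A can switch to Concede (-6 → -1). Not NE.
(Walk, Hold): Side A can switch to Hold (5 → 8). Not NE.
(Walk, Push): Side A can switch to Hold (-3 → 4). Not NE.
(Walk, Walk): Side A can switch to Concede (-2 → -1). Not NE.

(Hold, Hold)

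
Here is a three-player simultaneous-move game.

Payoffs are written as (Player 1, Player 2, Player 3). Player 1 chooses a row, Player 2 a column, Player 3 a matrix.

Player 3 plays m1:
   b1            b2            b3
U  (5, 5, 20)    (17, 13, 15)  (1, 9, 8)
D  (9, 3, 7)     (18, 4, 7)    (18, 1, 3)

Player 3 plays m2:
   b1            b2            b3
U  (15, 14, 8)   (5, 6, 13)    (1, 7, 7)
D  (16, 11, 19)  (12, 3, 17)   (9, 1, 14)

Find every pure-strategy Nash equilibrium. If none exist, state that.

Player 1 against (b1, m1): payoffs 5, 9 → best response D.
Player 1 against (b1, m2): payoffs 15, 16 → best response D.
Player 1 against (b2, m1): payoffs 17, 18 → best response D.
Player 1 against (b2, m2): payoffs 5, 12 → best response D.
Player 1 against (b3, m1): payoffs 1, 18 → best response D.
Player 1 against (b3, m2): payoffs 1, 9 → best response D.
Player 2 against (U, m1): payoffs 5, 13, 9 → best response b2.
Player 2 against (U, m2): payoffs 14, 6, 7 → best response b1.
Player 2 against (D, m1): payoffs 3, 4, 1 → best response b2.
Player 2 against (D, m2): payoffs 11, 3, 1 → best response b1.
Player 3 against (U, b1): payoffs 20, 8 → best response m1.
Player 3 against (U, b2): payoffs 15, 13 → best response m1.
Player 3 against (U, b3): payoffs 8, 7 → best response m1.
Player 3 against (D, b1): payoffs 7, 19 → best response m2.
Player 3 against (D, b2): payoffs 7, 17 → best response m2.
Player 3 against (D, b3): payoffs 3, 14 → best response m2.
Mutual best responses: (D, b1, m2).

Pure NE: (D, b1, m2)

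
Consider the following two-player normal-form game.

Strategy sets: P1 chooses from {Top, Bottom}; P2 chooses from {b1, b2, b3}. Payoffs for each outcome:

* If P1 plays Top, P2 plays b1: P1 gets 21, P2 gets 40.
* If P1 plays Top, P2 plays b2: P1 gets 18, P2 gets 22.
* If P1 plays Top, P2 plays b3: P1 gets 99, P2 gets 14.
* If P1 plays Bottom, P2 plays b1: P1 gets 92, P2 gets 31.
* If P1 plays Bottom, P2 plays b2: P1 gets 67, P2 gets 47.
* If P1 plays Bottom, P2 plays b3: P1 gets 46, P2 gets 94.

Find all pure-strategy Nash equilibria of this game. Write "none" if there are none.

No pure-strategy Nash equilibrium.

Mark each player's best response to every combination of opponents' strategies; a profile where every player is best-responding is a pure Nash equilibrium.
P1 against b1: payoffs 21, 92 → best response Bottom.
P1 against b2: payoffs 18, 67 → best response Bottom.
P1 against b3: payoffs 99, 46 → best response Top.
P2 against Top: payoffs 40, 22, 14 → best response b1.
P2 against Bottom: payoffs 31, 47, 94 → best response b3.
No profile is a mutual best response for all players.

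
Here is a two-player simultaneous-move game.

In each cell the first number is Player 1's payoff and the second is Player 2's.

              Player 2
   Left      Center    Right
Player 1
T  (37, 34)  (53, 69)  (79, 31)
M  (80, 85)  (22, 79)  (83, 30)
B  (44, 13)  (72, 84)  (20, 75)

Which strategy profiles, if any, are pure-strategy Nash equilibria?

Mark each player's best response to every combination of opponents' strategies; a profile where every player is best-responding is a pure Nash equilibrium.
Player 1 against Left: payoffs 37, 80, 44 → best response M.
Player 1 against Center: payoffs 53, 22, 72 → best response B.
Player 1 against Right: payoffs 79, 83, 20 → best response M.
Player 2 against T: payoffs 34, 69, 31 → best response Center.
Player 2 against M: payoffs 85, 79, 30 → best response Left.
Player 2 against B: payoffs 13, 84, 75 → best response Center.
Mutual best responses: (M, Left); (B, Center).

Pure-strategy Nash equilibria: (M, Left) and (B, Center)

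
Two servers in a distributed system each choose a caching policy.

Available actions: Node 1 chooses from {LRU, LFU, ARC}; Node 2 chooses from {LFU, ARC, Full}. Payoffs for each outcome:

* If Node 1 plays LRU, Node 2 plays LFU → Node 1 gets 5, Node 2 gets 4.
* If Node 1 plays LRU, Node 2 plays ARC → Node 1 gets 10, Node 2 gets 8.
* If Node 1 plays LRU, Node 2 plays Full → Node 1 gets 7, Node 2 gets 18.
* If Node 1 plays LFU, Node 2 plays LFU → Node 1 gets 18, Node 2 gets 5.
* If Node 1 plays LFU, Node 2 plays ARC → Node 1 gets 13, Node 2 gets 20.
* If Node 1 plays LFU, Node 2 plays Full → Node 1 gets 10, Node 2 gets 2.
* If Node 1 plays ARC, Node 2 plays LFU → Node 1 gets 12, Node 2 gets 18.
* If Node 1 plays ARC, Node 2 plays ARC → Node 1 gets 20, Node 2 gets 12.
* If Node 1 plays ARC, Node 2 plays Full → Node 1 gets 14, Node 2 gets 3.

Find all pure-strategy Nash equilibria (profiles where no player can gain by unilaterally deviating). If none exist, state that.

No pure-strategy Nash equilibrium.

(LRU, LFU): Node 1 can switch to LFU (5 → 18). Not NE.
(LRU, ARC): Node 1 can switch to LFU (10 → 13). Not NE.
(LRU, Full): Node 1 can switch to LFU (7 → 10). Not NE.
(LFU, LFU): Node 2 can switch to ARC (5 → 20). Not NE.
(LFU, ARC): Node 1 can switch to ARC (13 → 20). Not NE.
(LFU, Full): Node 1 can switch to ARC (10 → 14). Not NE.
(ARC, LFU): Node 1 can switch to LFU (12 → 18). Not NE.
(ARC, ARC): Node 2 can switch to LFU (12 → 18). Not NE.
(The remaining 1 profile has a profitable deviation by the same check.)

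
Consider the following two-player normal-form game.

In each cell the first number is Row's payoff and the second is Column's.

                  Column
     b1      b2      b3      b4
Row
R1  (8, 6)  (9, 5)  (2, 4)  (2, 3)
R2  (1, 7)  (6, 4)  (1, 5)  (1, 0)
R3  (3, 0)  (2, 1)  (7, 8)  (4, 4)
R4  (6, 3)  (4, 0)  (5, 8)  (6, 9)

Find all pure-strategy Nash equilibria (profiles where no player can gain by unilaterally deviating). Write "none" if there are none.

The pure Nash equilibria are (R1, b1), (R3, b3), (R4, b4).

(R1, b1): Row gets 8, best alternative 6; Column gets 6, best alternative 5. No profitable deviation — NE.
(R1, b2): Column can switch to b1 (5 → 6). Not NE.
(R1, b3): Row can switch to R3 (2 → 7). Not NE.
(R1, b4): Row can switch to R3 (2 → 4). Not NE.
(R2, b1): Row can switch to R1 (1 → 8). Not NE.
(R2, b2): Row can switch to R1 (6 → 9). Not NE.
(R2, b3): Row can switch to R1 (1 → 2). Not NE.
(R2, b4): Row can switch to R1 (1 → 2). Not NE.
(R3, b1): Row can switch to R1 (3 → 8). Not NE.
(R3, b2): Row can switch to R1 (2 → 9). Not NE.
(R3, b3): Row gets 7, best alternative 5; Column gets 8, best alternative 4. No profitable deviation — NE.
(R3, b4): Row can switch to R4 (4 → 6). Not NE.
(R4, b1): Row can switch to R1 (6 → 8). Not NE.
(R4, b2): Row can switch to R1 (4 → 9). Not NE.
(R4, b4): Row gets 6, best alternative 4; Column gets 9, best alternative 8. No profitable deviation — NE.
(The remaining 1 profile has a profitable deviation by the same check.)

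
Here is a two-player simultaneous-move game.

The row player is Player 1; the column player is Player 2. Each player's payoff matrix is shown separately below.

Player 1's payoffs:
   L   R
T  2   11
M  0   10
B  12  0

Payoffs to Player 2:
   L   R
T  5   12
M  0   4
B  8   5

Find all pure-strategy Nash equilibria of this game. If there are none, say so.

(T, L): Player 1 can switch to B (2 → 12). Not NE.
(T, R): Player 1 gets 11, best alternative 10; Player 2 gets 12, best alternative 5. No profitable deviation — NE.
(M, L): Player 1 can switch to T (0 → 2). Not NE.
(M, R): Player 1 can switch to T (10 → 11). Not NE.
(B, L): Player 1 gets 12, best alternative 2; Player 2 gets 8, best alternative 5. No profitable deviation — NE.
(B, R): Player 1 can switch to T (0 → 11). Not NE.

Pure-strategy Nash equilibria: (T, R); (B, L)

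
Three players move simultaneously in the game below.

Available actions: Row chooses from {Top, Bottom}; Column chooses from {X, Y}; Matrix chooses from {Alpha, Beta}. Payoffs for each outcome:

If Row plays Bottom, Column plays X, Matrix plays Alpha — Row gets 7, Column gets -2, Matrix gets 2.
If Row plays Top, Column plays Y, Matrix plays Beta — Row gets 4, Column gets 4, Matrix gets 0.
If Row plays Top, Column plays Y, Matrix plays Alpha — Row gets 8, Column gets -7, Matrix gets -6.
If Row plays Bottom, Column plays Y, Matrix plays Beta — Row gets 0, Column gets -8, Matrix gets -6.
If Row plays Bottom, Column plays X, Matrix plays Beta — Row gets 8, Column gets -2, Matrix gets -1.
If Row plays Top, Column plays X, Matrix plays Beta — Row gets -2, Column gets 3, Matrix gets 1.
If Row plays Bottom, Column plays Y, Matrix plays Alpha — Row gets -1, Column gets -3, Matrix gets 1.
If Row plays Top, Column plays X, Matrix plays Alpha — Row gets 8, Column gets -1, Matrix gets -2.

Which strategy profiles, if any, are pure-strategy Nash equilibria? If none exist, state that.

(Top, X, Alpha): Matrix can switch to Beta (-2 → 1). Not NE.
(Top, X, Beta): Row can switch to Bottom (-2 → 8). Not NE.
(Top, Y, Alpha): Column can switch to X (-7 → -1). Not NE.
(Top, Y, Beta): Row gets 4, best alternative 0; Column gets 4, best alternative 3; Matrix gets 0, best alternative -6. No profitable deviation — NE.
(Bottom, X, Alpha): Row can switch to Top (7 → 8). Not NE.
(Bottom, X, Beta): Matrix can switch to Alpha (-1 → 2). Not NE.
(Bottom, Y, Alpha): Row can switch to Top (-1 → 8). Not NE.
(Bottom, Y, Beta): Row can switch to Top (0 → 4). Not NE.

Pure NE: (Top, Y, Beta)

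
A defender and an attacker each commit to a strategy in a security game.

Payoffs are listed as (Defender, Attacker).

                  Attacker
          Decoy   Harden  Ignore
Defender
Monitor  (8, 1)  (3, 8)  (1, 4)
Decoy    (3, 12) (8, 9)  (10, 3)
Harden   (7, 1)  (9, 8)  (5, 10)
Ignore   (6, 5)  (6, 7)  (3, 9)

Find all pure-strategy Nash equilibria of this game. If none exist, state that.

There is no pure-strategy Nash equilibrium.

For each strategy profile, look for a profitable unilateral deviation.
(Monitor, Decoy): Attacker can switch to Harden (1 → 8). Not NE.
(Monitor, Harden): Defender can switch to Decoy (3 → 8). Not NE.
(Monitor, Ignore): Defender can switch to Decoy (1 → 10). Not NE.
(Decoy, Decoy): Defender can switch to Monitor (3 → 8). Not NE.
(Decoy, Harden): Defender can switch to Harden (8 → 9). Not NE.
(Decoy, Ignore): Attacker can switch to Decoy (3 → 12). Not NE.
(Harden, Decoy): Defender can switch to Monitor (7 → 8). Not NE.
(Harden, Harden): Attacker can switch to Ignore (8 → 10). Not NE.
(Harden, Ignore): Defender can switch to Decoy (5 → 10). Not NE.
(Ignore, Decoy): Defender can switch to Monitor (6 → 8). Not NE.
(Ignore, Harden): Defender can switch to Decoy (6 → 8). Not NE.
(Ignore, Ignore): Defender can switch to Decoy (3 → 10). Not NE.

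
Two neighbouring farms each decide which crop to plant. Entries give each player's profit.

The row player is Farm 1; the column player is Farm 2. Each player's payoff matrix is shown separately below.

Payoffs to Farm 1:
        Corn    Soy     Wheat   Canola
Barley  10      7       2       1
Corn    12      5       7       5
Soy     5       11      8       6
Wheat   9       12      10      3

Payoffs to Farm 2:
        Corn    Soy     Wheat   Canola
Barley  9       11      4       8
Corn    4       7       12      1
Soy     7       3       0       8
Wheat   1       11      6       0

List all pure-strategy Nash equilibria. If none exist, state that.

(Barley, Corn): Farm 1 can switch to Corn (10 → 12). Not NE.
(Barley, Soy): Farm 1 can switch to Soy (7 → 11). Not NE.
(Barley, Wheat): Farm 1 can switch to Corn (2 → 7). Not NE.
(Barley, Canola): Farm 1 can switch to Corn (1 → 5). Not NE.
(Corn, Corn): Farm 2 can switch to Soy (4 → 7). Not NE.
(Corn, Soy): Farm 1 can switch to Barley (5 → 7). Not NE.
(Corn, Wheat): Farm 1 can switch to Soy (7 → 8). Not NE.
(Corn, Canola): Farm 1 can switch to Soy (5 → 6). Not NE.
(Soy, Corn): Farm 1 can switch to Barley (5 → 10). Not NE.
(Soy, Soy): Farm 1 can switch to Wheat (11 → 12). Not NE.
(Soy, Canola): Farm 1 gets 6, best alternative 5; Farm 2 gets 8, best alternative 7. No profitable deviation — NE.
(Wheat, Soy): Farm 1 gets 12, best alternative 11; Farm 2 gets 11, best alternative 6. No profitable deviation — NE.
(The remaining 4 profiles each have a profitable deviation by the same check.)

The pure Nash equilibria are (Soy, Canola) and (Wheat, Soy).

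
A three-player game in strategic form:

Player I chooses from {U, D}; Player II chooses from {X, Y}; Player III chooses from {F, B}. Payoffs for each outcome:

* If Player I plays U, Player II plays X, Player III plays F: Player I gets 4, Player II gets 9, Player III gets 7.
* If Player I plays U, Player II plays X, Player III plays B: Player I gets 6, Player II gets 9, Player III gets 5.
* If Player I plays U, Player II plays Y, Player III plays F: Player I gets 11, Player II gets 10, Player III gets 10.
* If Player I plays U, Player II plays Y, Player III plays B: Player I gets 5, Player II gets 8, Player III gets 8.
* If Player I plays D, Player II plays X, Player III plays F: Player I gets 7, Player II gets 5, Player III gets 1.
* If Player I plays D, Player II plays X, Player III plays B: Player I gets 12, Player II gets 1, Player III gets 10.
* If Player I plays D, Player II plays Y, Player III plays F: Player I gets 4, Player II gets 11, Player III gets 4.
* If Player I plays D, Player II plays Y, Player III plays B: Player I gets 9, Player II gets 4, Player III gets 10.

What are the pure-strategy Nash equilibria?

Mark each player's best response to every combination of opponents' strategies; a profile where every player is best-responding is a pure Nash equilibrium.
Player I against (X, F): payoffs 4, 7 → best response D.
Player I against (X, B): payoffs 6, 12 → best response D.
Player I against (Y, F): payoffs 11, 4 → best response U.
Player I against (Y, B): payoffs 5, 9 → best response D.
Player II against (U, F): payoffs 9, 10 → best response Y.
Player II against (U, B): payoffs 9, 8 → best response X.
Player II against (D, F): payoffs 5, 11 → best response Y.
Player II against (D, B): payoffs 1, 4 → best response Y.
Player III against (U, X): payoffs 7, 5 → best response F.
Player III against (U, Y): payoffs 10, 8 → best response F.
Player III against (D, X): payoffs 1, 10 → best response B.
Player III against (D, Y): payoffs 4, 10 → best response B.
Mutual best responses: (U, Y, F); (D, Y, B).

Pure-strategy Nash equilibria: (U, Y, F), (D, Y, B)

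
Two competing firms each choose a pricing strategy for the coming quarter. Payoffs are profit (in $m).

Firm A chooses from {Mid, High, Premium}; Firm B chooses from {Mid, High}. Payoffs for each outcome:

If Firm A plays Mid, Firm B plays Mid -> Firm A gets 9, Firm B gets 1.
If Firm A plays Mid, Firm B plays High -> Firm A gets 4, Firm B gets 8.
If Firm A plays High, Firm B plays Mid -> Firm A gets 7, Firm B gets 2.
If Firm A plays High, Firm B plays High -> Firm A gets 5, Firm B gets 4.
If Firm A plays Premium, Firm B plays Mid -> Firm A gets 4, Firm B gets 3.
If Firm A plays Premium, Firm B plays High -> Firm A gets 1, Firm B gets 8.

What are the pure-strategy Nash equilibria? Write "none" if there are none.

The unique pure-strategy Nash equilibrium is (High, High).

(Mid, Mid): Firm B can switch to High (1 → 8). Not NE.
(Mid, High): Firm A can switch to High (4 → 5). Not NE.
(High, Mid): Firm A can switch to Mid (7 → 9). Not NE.
(High, High): Firm A gets 5, best alternative 4; Firm B gets 4, best alternative 2. No profitable deviation — NE.
(Premium, Mid): Firm A can switch to Mid (4 → 9). Not NE.
(Premium, High): Firm A can switch to Mid (1 → 4). Not NE.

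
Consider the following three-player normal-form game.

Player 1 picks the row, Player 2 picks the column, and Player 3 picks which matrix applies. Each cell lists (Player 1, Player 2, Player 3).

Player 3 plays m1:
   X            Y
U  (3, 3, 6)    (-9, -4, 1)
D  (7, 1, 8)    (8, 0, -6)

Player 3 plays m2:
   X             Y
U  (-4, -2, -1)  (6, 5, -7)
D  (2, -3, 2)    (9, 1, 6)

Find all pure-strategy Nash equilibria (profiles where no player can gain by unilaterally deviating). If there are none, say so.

(U, X, m1): Player 1 can switch to D (3 → 7). Not NE.
(U, X, m2): Player 1 can switch to D (-4 → 2). Not NE.
(U, Y, m1): Player 1 can switch to D (-9 → 8). Not NE.
(U, Y, m2): Player 1 can switch to D (6 → 9). Not NE.
(D, X, m1): Player 1 gets 7, best alternative 3; Player 2 gets 1, best alternative 0; Player 3 gets 8, best alternative 2. No profitable deviation — NE.
(D, X, m2): Player 2 can switch to Y (-3 → 1). Not NE.
(D, Y, m1): Player 2 can switch to X (0 → 1). Not NE.
(D, Y, m2): Player 1 gets 9, best alternative 6; Player 2 gets 1, best alternative -3; Player 3 gets 6, best alternative -6. No profitable deviation — NE.

Pure-strategy Nash equilibria: (D, X, m1); (D, Y, m2)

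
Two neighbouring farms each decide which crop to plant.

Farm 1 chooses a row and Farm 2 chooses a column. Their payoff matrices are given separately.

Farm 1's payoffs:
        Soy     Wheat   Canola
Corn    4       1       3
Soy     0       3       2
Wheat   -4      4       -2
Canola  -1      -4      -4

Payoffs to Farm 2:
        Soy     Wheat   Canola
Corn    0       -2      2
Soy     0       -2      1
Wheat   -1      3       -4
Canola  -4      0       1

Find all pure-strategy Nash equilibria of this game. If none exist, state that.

Mark each player's best response to every combination of opponents' strategies; a profile where every player is best-responding is a pure Nash equilibrium.
Farm 1 against Soy: payoffs 4, 0, -4, -1 → best response Corn.
Farm 1 against Wheat: payoffs 1, 3, 4, -4 → best response Wheat.
Farm 1 against Canola: payoffs 3, 2, -2, -4 → best response Corn.
Farm 2 against Corn: payoffs 0, -2, 2 → best response Canola.
Farm 2 against Soy: payoffs 0, -2, 1 → best response Canola.
Farm 2 against Wheat: payoffs -1, 3, -4 → best response Wheat.
Farm 2 against Canola: payoffs -4, 0, 1 → best response Canola.
Mutual best responses: (Corn, Canola); (Wheat, Wheat).

The pure Nash equilibria are (Corn, Canola) and (Wheat, Wheat).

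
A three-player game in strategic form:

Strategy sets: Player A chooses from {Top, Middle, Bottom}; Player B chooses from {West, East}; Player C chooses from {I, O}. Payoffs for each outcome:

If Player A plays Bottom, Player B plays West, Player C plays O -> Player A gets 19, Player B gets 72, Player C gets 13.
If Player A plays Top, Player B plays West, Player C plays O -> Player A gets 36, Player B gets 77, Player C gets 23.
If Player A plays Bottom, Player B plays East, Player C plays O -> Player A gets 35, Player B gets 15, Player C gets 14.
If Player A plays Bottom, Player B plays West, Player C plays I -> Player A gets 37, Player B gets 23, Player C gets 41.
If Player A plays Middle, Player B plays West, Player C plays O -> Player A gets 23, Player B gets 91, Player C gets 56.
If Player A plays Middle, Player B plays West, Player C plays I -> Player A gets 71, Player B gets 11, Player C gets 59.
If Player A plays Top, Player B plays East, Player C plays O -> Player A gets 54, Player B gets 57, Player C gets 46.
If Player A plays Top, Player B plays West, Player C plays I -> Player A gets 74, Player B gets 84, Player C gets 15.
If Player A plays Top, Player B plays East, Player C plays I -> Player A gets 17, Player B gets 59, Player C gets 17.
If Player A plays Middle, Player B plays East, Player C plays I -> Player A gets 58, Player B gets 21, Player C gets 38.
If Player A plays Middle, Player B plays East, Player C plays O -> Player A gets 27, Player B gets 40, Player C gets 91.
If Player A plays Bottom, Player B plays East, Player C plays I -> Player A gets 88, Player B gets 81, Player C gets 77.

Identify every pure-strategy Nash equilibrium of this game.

(Top, West, O); (Bottom, East, I)

Player A against (West, I): payoffs 74, 71, 37 → best response Top.
Player A against (West, O): payoffs 36, 23, 19 → best response Top.
Player A against (East, I): payoffs 17, 58, 88 → best response Bottom.
Player A against (East, O): payoffs 54, 27, 35 → best response Top.
Player B against (Top, I): payoffs 84, 59 → best response West.
Player B against (Top, O): payoffs 77, 57 → best response West.
Player B against (Middle, I): payoffs 11, 21 → best response East.
Player B against (Middle, O): payoffs 91, 40 → best response West.
Player B against (Bottom, I): payoffs 23, 81 → best response East.
Player B against (Bottom, O): payoffs 72, 15 → best response West.
Player C against (Top, West): payoffs 15, 23 → best response O.
Player C against (Top, East): payoffs 17, 46 → best response O.
Player C against (Middle, West): payoffs 59, 56 → best response I.
Player C against (Middle, East): payoffs 38, 91 → best response O.
Player C against (Bottom, West): payoffs 41, 13 → best response I.
Player C against (Bottom, East): payoffs 77, 14 → best response I.
Mutual best responses: (Top, West, O); (Bottom, East, I).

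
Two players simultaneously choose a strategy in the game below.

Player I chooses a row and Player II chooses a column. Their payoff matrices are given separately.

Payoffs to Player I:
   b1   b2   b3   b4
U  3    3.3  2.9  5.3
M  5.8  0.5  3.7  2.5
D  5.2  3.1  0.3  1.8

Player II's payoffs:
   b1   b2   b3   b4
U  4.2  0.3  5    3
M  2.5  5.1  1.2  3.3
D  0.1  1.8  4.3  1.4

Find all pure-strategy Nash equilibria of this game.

Check each profile: it is a Nash equilibrium iff no player can strictly gain by switching unilaterally.
(U, b1): Player I can switch to M (3 → 5.8). Not NE.
(U, b2): Player II can switch to b1 (0.3 → 4.2). Not NE.
(U, b3): Player I can switch to M (2.9 → 3.7). Not NE.
(U, b4): Player II can switch to b1 (3 → 4.2). Not NE.
(M, b1): Player II can switch to b2 (2.5 → 5.1). Not NE.
(M, b2): Player I can switch to U (0.5 → 3.3). Not NE.
(The remaining 6 profiles each have a profitable deviation by the same check.)

This game has no pure Nash equilibrium.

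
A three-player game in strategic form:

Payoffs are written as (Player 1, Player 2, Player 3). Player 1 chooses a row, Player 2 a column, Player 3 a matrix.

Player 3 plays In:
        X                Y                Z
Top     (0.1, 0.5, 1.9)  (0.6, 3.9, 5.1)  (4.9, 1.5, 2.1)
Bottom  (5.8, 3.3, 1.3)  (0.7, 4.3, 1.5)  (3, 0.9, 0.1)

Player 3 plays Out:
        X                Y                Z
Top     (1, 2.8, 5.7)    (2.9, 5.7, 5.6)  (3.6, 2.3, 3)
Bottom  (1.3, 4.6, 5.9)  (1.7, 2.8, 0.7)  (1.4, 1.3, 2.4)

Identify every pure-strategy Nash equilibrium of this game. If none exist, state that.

(Top, Y, Out), (Bottom, X, Out), (Bottom, Y, In)

Player 1 against (X, In): payoffs 0.1, 5.8 → best response Bottom.
Player 1 against (X, Out): payoffs 1, 1.3 → best response Bottom.
Player 1 against (Y, In): payoffs 0.6, 0.7 → best response Bottom.
Player 1 against (Y, Out): payoffs 2.9, 1.7 → best response Top.
Player 1 against (Z, In): payoffs 4.9, 3 → best response Top.
Player 1 against (Z, Out): payoffs 3.6, 1.4 → best response Top.
Player 2 against (Top, In): payoffs 0.5, 3.9, 1.5 → best response Y.
Player 2 against (Top, Out): payoffs 2.8, 5.7, 2.3 → best response Y.
Player 2 against (Bottom, In): payoffs 3.3, 4.3, 0.9 → best response Y.
Player 2 against (Bottom, Out): payoffs 4.6, 2.8, 1.3 → best response X.
Player 3 against (Top, X): payoffs 1.9, 5.7 → best response Out.
Player 3 against (Top, Y): payoffs 5.1, 5.6 → best response Out.
Player 3 against (Top, Z): payoffs 2.1, 3 → best response Out.
Player 3 against (Bottom, X): payoffs 1.3, 5.9 → best response Out.
Player 3 against (Bottom, Y): payoffs 1.5, 0.7 → best response In.
Player 3 against (Bottom, Z): payoffs 0.1, 2.4 → best response Out.
Mutual best responses: (Top, Y, Out); (Bottom, X, Out); (Bottom, Y, In).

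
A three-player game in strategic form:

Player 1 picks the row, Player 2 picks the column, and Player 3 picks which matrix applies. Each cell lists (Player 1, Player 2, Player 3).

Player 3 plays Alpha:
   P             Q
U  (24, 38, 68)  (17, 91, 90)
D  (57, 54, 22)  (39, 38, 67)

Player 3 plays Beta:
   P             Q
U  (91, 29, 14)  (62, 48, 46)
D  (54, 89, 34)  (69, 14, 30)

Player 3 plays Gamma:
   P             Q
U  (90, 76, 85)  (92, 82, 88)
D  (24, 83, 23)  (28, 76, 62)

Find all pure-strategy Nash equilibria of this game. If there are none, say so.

none

Player 1 against (P, Alpha): payoffs 24, 57 → best response D.
Player 1 against (P, Beta): payoffs 91, 54 → best response U.
Player 1 against (P, Gamma): payoffs 90, 24 → best response U.
Player 1 against (Q, Alpha): payoffs 17, 39 → best response D.
Player 1 against (Q, Beta): payoffs 62, 69 → best response D.
Player 1 against (Q, Gamma): payoffs 92, 28 → best response U.
Player 2 against (U, Alpha): payoffs 38, 91 → best response Q.
Player 2 against (U, Beta): payoffs 29, 48 → best response Q.
Player 2 against (U, Gamma): payoffs 76, 82 → best response Q.
Player 2 against (D, Alpha): payoffs 54, 38 → best response P.
Player 2 against (D, Beta): payoffs 89, 14 → best response P.
Player 2 against (D, Gamma): payoffs 83, 76 → best response P.
Player 3 against (U, P): payoffs 68, 14, 85 → best response Gamma.
Player 3 against (U, Q): payoffs 90, 46, 88 → best response Alpha.
Player 3 against (D, P): payoffs 22, 34, 23 → best response Beta.
Player 3 against (D, Q): payoffs 67, 30, 62 → best response Alpha.
No profile is a mutual best response for all players.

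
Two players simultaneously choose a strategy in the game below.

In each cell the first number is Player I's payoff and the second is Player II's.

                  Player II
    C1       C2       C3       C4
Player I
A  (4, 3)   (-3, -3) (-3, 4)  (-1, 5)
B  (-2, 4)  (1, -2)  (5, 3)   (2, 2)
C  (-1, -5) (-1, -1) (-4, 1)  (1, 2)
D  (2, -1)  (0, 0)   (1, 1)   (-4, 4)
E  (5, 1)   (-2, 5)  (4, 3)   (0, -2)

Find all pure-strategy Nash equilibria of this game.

(A, C1): Player I can switch to E (4 → 5). Not NE.
(A, C2): Player I can switch to B (-3 → 1). Not NE.
(A, C3): Player I can switch to B (-3 → 5). Not NE.
(A, C4): Player I can switch to B (-1 → 2). Not NE.
(B, C1): Player I can switch to A (-2 → 4). Not NE.
(B, C2): Player II can switch to C1 (-2 → 4). Not NE.
(B, C3): Player II can switch to C1 (3 → 4). Not NE.
(B, C4): Player II can switch to C1 (2 → 4). Not NE.
(The remaining 12 profiles each have a profitable deviation by the same check.)

No pure-strategy Nash equilibrium.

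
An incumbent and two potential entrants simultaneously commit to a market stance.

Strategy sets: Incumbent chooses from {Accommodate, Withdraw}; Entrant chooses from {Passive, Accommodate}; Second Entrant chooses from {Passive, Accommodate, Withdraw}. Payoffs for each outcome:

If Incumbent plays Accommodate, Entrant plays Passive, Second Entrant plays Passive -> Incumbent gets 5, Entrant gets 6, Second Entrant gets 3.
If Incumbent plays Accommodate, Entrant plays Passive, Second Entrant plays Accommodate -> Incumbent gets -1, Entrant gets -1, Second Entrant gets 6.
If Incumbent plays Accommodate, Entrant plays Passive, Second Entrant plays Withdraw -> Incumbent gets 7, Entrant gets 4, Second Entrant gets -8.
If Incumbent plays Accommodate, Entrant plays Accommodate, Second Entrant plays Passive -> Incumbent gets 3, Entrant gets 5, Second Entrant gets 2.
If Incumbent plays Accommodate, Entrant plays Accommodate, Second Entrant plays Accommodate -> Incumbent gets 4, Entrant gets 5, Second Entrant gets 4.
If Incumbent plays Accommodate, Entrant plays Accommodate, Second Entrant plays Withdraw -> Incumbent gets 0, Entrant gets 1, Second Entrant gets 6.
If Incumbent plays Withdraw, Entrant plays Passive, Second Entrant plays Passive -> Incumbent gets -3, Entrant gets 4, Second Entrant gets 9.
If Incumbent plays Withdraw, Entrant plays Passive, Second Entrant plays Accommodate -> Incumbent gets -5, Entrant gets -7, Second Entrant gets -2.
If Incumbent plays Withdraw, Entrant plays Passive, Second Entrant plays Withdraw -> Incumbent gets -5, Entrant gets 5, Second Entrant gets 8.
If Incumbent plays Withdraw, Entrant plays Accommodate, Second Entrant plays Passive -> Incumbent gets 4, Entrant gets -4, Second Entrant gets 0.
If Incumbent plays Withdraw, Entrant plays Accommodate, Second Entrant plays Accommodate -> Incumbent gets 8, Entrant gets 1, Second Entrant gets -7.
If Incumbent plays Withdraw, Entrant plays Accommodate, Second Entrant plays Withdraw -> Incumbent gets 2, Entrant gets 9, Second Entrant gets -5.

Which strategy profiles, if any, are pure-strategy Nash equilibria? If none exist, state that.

There is no pure-strategy Nash equilibrium.

Incumbent against (Passive, Passive): payoffs 5, -3 → best response Accommodate.
Incumbent against (Passive, Accommodate): payoffs -1, -5 → best response Accommodate.
Incumbent against (Passive, Withdraw): payoffs 7, -5 → best response Accommodate.
Incumbent against (Accommodate, Passive): payoffs 3, 4 → best response Withdraw.
Incumbent against (Accommodate, Accommodate): payoffs 4, 8 → best response Withdraw.
Incumbent against (Accommodate, Withdraw): payoffs 0, 2 → best response Withdraw.
Entrant against (Accommodate, Passive): payoffs 6, 5 → best response Passive.
Entrant against (Accommodate, Accommodate): payoffs -1, 5 → best response Accommodate.
Entrant against (Accommodate, Withdraw): payoffs 4, 1 → best response Passive.
Entrant against (Withdraw, Passive): payoffs 4, -4 → best response Passive.
Entrant against (Withdraw, Accommodate): payoffs -7, 1 → best response Accommodate.
Entrant against (Withdraw, Withdraw): payoffs 5, 9 → best response Accommodate.
Second Entrant against (Accommodate, Passive): payoffs 3, 6, -8 → best response Accommodate.
Second Entrant against (Accommodate, Accommodate): payoffs 2, 4, 6 → best response Withdraw.
Second Entrant against (Withdraw, Passive): payoffs 9, -2, 8 → best response Passive.
Second Entrant against (Withdraw, Accommodate): payoffs 0, -7, -5 → best response Passive.
No profile is a mutual best response for all players.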